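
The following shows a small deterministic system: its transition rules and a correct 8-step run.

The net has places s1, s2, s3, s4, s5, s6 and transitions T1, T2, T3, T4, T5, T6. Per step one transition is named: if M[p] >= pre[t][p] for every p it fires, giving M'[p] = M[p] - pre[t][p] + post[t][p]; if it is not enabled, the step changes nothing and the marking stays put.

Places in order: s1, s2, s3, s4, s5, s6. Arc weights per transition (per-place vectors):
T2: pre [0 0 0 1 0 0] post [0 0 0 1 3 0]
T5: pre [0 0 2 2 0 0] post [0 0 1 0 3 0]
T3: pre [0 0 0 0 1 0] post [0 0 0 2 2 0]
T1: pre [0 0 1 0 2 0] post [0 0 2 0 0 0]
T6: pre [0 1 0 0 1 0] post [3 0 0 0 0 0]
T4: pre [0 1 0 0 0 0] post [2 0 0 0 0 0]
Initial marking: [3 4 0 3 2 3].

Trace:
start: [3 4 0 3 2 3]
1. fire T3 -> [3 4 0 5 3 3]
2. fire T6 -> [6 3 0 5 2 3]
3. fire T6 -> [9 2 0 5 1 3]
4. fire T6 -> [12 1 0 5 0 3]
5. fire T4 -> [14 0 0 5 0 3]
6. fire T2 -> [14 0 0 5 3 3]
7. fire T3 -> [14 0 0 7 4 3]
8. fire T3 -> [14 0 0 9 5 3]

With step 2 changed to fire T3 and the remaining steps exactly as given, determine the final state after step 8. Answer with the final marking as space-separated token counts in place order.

(re-executing from step 2 with the substitution; state before step 2: [3 4 0 5 3 3])
2. fire T3 -> [3 4 0 7 4 3]
3. fire T6 -> [6 3 0 7 3 3]
4. fire T6 -> [9 2 0 7 2 3]
5. fire T4 -> [11 1 0 7 2 3]
6. fire T2 -> [11 1 0 7 5 3]
7. fire T3 -> [11 1 0 9 6 3]
8. fire T3 -> [11 1 0 11 7 3]

11 1 0 11 7 3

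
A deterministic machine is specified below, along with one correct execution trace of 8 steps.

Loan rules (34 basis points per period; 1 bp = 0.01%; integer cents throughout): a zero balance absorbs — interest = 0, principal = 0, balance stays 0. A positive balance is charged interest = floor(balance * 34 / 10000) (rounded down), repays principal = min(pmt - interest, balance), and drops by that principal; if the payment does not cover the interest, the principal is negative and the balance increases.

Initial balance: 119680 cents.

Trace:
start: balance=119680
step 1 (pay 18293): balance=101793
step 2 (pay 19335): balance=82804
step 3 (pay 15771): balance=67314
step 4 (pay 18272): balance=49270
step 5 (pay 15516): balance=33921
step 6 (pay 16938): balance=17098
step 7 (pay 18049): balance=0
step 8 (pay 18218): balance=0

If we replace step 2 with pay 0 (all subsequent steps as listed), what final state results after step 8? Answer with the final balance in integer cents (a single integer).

(re-executing from step 2 with the substitution; state before step 2: balance=101793)
step 2 (pay 0): balance=102139
step 3 (pay 15771): balance=86715
step 4 (pay 18272): balance=68737
step 5 (pay 15516): balance=53454
step 6 (pay 16938): balance=36697
step 7 (pay 18049): balance=18772
step 8 (pay 18218): balance=617

617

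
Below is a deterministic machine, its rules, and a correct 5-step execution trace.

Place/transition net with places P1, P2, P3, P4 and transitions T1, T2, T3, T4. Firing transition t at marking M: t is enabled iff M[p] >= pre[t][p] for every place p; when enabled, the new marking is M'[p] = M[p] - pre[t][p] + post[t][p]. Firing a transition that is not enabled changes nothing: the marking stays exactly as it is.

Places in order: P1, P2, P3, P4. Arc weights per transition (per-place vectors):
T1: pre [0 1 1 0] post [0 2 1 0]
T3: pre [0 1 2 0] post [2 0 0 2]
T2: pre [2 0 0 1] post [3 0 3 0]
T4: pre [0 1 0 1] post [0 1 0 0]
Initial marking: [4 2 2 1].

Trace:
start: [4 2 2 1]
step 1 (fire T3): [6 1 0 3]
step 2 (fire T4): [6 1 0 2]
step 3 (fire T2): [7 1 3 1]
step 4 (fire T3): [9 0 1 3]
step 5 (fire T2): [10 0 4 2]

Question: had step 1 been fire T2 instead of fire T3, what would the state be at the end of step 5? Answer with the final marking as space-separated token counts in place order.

(re-executing from step 1 with the substitution; state before step 1: [4 2 2 1])
step 1 (fire T2): [5 2 5 0]
step 2 (fire T4): [5 2 5 0]
step 3 (fire T2): [5 2 5 0]
step 4 (fire T3): [7 1 3 2]
step 5 (fire T2): [8 1 6 1]

8 1 6 1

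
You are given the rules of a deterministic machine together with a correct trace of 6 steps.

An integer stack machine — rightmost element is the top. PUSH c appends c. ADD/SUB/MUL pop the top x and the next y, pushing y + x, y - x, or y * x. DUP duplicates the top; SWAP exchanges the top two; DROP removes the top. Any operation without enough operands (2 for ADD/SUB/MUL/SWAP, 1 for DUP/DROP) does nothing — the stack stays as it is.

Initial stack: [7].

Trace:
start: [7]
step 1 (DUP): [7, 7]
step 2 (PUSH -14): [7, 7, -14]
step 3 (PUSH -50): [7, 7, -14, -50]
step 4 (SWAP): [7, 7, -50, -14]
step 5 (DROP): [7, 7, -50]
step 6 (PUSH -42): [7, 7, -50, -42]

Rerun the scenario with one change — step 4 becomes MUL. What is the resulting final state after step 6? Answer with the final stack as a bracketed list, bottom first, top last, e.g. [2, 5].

[7, 7, -42]

(re-executing from step 4 with the substitution; state before step 4: [7, 7, -14, -50])
step 4 (MUL): [7, 7, 700]
step 5 (DROP): [7, 7]
step 6 (PUSH -42): [7, 7, -42]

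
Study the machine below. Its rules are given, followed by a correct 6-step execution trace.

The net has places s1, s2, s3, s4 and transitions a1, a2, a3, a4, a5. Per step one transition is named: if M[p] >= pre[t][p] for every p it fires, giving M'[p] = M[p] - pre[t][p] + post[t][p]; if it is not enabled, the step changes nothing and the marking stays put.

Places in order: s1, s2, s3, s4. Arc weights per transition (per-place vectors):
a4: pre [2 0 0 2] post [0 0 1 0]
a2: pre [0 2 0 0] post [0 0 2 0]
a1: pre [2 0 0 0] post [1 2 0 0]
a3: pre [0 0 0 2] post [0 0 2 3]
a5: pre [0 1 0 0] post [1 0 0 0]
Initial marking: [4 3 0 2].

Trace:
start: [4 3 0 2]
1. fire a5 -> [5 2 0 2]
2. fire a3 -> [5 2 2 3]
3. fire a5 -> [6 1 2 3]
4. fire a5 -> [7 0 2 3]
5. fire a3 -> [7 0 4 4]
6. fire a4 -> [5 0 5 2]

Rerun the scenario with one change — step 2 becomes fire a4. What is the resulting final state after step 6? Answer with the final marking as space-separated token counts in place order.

(re-executing from step 2 with the substitution; state before step 2: [5 2 0 2])
2. fire a4 -> [3 2 1 0]
3. fire a5 -> [4 1 1 0]
4. fire a5 -> [5 0 1 0]
5. fire a3 -> [5 0 1 0]
6. fire a4 -> [5 0 1 0]

5 0 1 0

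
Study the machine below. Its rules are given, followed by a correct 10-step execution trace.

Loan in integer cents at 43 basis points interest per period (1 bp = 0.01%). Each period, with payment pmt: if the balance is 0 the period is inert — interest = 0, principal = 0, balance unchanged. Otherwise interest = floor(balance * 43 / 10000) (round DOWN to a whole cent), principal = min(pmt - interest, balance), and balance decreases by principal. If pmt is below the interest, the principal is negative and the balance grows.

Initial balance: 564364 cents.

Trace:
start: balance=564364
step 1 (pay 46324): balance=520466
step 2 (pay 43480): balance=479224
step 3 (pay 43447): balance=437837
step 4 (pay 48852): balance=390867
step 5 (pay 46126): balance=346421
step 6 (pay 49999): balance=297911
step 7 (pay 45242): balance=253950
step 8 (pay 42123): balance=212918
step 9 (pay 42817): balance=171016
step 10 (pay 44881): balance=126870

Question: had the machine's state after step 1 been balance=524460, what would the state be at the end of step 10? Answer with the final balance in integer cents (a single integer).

state after step 1 := balance=524460
step 2 (pay 43480): balance=483235
step 3 (pay 43447): balance=441865
step 4 (pay 48852): balance=394913
step 5 (pay 46126): balance=350485
step 6 (pay 49999): balance=301993
step 7 (pay 45242): balance=258049
step 8 (pay 42123): balance=217035
step 9 (pay 42817): balance=175151
step 10 (pay 44881): balance=131023

131023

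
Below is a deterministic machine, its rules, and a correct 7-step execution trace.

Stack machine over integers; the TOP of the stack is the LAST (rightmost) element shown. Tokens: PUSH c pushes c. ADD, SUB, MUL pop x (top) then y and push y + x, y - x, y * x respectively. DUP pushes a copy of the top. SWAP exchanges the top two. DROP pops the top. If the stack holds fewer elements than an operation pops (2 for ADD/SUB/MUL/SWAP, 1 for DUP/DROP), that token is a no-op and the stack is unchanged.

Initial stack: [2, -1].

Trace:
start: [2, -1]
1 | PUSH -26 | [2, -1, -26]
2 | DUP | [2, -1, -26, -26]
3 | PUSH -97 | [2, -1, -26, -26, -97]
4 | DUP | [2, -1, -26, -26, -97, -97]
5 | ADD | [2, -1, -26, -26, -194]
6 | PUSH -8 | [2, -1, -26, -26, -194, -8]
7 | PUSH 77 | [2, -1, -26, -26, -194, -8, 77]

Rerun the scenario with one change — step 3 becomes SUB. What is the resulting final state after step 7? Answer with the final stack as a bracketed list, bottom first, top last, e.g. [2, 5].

[2, -1, 0, -8, 77]

(re-executing from step 3 with the substitution; state before step 3: [2, -1, -26, -26])
3 | SUB | [2, -1, 0]
4 | DUP | [2, -1, 0, 0]
5 | ADD | [2, -1, 0]
6 | PUSH -8 | [2, -1, 0, -8]
7 | PUSH 77 | [2, -1, 0, -8, 77]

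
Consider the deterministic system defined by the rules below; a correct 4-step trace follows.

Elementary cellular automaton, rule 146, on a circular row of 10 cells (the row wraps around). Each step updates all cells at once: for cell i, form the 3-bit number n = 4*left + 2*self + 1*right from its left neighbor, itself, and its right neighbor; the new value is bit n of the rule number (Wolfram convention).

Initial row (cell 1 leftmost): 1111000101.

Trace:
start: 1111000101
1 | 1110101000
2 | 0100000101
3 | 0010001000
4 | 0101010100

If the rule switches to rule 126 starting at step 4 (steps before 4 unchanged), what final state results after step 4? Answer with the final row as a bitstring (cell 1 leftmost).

0111011100

(re-executing step 4 under rule 126; state before step 4: 0010001000)
4 | 0111011100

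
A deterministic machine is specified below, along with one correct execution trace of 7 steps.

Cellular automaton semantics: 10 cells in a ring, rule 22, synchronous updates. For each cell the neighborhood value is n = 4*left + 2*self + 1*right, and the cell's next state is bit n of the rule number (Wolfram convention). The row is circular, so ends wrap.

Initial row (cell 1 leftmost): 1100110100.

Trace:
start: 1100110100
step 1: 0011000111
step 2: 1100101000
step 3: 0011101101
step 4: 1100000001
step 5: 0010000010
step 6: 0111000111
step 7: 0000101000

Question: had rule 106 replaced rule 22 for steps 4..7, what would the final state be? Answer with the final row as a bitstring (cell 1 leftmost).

(re-executing steps 4..7 under rule 106; state before step 4: 0011101101)
step 4: 0110111110
step 5: 1111100010
step 6: 1000100101
step 7: 1001001011

1001001011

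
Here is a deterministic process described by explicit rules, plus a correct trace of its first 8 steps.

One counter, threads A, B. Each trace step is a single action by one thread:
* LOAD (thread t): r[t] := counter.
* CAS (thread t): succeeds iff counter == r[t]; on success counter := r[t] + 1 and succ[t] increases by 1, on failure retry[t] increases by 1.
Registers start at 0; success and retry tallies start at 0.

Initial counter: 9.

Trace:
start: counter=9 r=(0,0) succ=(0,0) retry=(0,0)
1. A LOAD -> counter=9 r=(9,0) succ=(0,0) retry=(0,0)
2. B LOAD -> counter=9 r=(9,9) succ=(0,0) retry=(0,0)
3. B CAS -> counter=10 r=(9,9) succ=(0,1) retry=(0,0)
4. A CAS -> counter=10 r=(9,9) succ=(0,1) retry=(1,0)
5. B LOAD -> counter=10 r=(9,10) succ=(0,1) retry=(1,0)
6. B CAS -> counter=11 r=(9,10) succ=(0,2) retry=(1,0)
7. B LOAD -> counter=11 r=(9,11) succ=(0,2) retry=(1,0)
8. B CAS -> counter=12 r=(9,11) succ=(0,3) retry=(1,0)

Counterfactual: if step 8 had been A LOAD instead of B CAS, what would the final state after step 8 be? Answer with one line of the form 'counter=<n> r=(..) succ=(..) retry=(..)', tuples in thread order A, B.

(re-executing from step 8 with the substitution; state before step 8: counter=11 r=(9,11) succ=(0,2) retry=(1,0))
8. A LOAD -> counter=11 r=(11,11) succ=(0,2) retry=(1,0)

counter=11 r=(11,11) succ=(0,2) retry=(1,0)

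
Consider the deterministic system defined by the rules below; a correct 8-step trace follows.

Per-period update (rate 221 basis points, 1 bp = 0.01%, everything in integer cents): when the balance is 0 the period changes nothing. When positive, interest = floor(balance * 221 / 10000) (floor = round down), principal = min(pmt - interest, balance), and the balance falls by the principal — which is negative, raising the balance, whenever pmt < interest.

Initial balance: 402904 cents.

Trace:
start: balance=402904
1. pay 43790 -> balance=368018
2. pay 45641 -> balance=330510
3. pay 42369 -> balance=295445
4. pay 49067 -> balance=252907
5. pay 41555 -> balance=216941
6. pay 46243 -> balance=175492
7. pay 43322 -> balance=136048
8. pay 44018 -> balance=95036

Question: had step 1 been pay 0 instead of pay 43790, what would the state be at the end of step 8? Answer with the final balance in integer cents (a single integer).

146065

(re-executing from step 1 with the substitution; state before step 1: balance=402904)
1. pay 0 -> balance=411808
2. pay 45641 -> balance=375267
3. pay 42369 -> balance=341191
4. pay 49067 -> balance=299664
5. pay 41555 -> balance=264731
6. pay 46243 -> balance=224338
7. pay 43322 -> balance=185973
8. pay 44018 -> balance=146065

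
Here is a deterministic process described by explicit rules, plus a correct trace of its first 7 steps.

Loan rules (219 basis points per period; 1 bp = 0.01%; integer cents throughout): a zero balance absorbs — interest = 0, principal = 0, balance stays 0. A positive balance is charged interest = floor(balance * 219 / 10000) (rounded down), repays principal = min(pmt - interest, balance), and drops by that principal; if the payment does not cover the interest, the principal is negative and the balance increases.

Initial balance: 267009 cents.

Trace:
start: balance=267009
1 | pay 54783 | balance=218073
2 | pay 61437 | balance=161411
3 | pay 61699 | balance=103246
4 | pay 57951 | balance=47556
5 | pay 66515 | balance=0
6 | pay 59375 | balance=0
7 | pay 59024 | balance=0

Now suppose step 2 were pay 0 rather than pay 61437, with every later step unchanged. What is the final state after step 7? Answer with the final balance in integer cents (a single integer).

(re-executing from step 2 with the substitution; state before step 2: balance=218073)
2 | pay 0 | balance=222848
3 | pay 61699 | balance=166029
4 | pay 57951 | balance=111714
5 | pay 66515 | balance=47645
6 | pay 59375 | balance=0
7 | pay 59024 | balance=0

0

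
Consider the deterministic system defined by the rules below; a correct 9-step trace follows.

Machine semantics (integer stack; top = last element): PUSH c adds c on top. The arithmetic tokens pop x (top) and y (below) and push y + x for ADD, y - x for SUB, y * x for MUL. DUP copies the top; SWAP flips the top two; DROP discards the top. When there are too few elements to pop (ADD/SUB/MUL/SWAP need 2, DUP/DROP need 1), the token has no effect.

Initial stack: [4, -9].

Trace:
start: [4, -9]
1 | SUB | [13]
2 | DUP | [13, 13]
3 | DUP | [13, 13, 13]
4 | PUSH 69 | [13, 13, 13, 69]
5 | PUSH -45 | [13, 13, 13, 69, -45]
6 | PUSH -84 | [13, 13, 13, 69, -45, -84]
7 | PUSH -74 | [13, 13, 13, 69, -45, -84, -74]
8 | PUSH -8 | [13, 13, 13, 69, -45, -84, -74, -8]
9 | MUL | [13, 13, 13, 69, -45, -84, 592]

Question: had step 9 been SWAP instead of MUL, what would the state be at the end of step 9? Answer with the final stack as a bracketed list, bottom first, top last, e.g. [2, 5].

[13, 13, 13, 69, -45, -84, -8, -74]

(re-executing from step 9 with the substitution; state before step 9: [13, 13, 13, 69, -45, -84, -74, -8])
9 | SWAP | [13, 13, 13, 69, -45, -84, -8, -74]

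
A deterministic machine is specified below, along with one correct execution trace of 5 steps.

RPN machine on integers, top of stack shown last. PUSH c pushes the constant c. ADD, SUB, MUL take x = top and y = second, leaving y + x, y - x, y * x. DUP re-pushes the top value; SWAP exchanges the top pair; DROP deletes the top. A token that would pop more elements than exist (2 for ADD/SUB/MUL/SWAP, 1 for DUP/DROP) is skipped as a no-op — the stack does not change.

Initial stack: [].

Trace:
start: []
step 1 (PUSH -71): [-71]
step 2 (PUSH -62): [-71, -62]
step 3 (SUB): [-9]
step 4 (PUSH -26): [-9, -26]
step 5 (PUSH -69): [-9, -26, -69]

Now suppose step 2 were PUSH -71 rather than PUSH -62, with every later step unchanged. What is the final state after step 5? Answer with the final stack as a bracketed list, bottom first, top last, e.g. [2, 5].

[0, -26, -69]

(re-executing from step 2 with the substitution; state before step 2: [-71])
step 2 (PUSH -71): [-71, -71]
step 3 (SUB): [0]
step 4 (PUSH -26): [0, -26]
step 5 (PUSH -69): [0, -26, -69]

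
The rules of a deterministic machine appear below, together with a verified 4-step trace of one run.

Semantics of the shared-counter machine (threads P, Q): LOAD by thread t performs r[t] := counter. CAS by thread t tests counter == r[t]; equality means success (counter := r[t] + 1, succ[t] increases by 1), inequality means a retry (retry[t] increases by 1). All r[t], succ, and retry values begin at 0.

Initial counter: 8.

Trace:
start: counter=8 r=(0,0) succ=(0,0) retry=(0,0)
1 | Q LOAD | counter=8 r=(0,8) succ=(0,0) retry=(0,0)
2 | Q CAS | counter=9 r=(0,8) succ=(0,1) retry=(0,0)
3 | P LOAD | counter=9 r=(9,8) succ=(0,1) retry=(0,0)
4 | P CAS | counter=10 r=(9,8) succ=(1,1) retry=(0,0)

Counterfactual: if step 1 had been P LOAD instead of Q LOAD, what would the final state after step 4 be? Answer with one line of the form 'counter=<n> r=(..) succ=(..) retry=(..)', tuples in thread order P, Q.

(re-executing from step 1 with the substitution; state before step 1: counter=8 r=(0,0) succ=(0,0) retry=(0,0))
1 | P LOAD | counter=8 r=(8,0) succ=(0,0) retry=(0,0)
2 | Q CAS | counter=8 r=(8,0) succ=(0,0) retry=(0,1)
3 | P LOAD | counter=8 r=(8,0) succ=(0,0) retry=(0,1)
4 | P CAS | counter=9 r=(8,0) succ=(1,0) retry=(0,1)

counter=9 r=(8,0) succ=(1,0) retry=(0,1)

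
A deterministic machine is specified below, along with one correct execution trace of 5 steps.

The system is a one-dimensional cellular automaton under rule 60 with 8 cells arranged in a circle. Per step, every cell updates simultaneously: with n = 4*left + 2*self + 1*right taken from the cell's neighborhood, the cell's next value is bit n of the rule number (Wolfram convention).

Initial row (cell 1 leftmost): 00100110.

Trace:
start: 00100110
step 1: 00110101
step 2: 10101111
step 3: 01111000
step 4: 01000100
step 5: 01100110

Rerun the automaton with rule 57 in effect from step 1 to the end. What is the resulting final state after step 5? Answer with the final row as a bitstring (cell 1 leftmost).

(re-executing steps 1..5 under rule 57; state before step 1: 00100110)
step 1: 10010101
step 2: 01001011
step 3: 10100110
step 4: 01010101
step 5: 10101010

10101010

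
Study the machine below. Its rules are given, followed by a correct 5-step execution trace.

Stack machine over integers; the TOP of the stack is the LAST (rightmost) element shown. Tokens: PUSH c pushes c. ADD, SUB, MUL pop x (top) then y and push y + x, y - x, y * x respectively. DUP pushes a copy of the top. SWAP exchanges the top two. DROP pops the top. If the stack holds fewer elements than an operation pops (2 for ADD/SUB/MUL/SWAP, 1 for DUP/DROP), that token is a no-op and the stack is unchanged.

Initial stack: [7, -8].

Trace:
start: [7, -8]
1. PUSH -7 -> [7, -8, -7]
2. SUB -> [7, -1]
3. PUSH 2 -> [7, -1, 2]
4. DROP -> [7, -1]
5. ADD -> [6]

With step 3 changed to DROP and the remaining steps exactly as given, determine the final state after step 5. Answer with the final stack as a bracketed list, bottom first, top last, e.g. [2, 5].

[]

(re-executing from step 3 with the substitution; state before step 3: [7, -1])
3. DROP -> [7]
4. DROP -> []
5. ADD -> []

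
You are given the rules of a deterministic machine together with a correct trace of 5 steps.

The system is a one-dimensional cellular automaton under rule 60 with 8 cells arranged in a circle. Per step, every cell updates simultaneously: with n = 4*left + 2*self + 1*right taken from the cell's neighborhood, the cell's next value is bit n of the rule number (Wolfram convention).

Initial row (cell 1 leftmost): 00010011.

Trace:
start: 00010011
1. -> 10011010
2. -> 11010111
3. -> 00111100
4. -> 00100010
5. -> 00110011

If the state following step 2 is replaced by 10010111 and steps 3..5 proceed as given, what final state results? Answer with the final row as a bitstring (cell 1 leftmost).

state after step 2 := 10010111
3. -> 01011100
4. -> 01110010
5. -> 01001011

01001011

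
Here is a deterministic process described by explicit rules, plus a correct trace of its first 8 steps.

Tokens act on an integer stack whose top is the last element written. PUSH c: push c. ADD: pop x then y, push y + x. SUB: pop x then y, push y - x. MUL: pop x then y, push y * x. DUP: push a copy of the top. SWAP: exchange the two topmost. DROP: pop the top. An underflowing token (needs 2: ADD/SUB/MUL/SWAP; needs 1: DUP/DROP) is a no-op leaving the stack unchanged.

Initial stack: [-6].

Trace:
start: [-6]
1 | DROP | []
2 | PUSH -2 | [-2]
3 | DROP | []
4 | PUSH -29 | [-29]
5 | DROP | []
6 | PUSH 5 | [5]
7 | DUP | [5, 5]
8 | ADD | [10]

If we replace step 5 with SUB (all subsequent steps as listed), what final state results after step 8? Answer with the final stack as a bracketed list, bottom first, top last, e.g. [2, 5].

(re-executing from step 5 with the substitution; state before step 5: [-29])
5 | SUB | [-29]
6 | PUSH 5 | [-29, 5]
7 | DUP | [-29, 5, 5]
8 | ADD | [-29, 10]

[-29, 10]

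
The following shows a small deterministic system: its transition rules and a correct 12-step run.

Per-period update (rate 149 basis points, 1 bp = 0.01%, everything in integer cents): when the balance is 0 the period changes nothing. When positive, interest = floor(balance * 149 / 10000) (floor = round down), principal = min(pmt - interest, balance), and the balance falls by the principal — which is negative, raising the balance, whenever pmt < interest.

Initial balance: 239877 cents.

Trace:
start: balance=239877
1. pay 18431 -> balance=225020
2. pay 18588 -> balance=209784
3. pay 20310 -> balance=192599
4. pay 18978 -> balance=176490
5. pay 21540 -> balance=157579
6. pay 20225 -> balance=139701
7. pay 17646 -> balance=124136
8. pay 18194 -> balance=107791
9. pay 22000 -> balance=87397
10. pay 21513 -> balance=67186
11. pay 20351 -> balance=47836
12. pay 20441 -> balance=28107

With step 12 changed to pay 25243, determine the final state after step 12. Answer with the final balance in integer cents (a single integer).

(re-executing from step 12 with the substitution; state before step 12: balance=47836)
12. pay 25243 -> balance=23305

23305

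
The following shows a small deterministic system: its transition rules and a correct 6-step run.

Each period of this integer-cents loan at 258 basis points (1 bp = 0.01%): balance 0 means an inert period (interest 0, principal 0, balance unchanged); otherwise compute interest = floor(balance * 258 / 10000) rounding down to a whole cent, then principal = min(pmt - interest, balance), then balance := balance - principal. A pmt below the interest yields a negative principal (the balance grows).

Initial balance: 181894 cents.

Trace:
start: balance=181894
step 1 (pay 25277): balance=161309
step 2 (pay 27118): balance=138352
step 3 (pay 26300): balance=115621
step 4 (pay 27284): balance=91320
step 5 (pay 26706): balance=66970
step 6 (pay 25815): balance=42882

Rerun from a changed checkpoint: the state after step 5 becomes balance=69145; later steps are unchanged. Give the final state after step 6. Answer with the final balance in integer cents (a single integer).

45113

state after step 5 := balance=69145
step 6 (pay 25815): balance=45113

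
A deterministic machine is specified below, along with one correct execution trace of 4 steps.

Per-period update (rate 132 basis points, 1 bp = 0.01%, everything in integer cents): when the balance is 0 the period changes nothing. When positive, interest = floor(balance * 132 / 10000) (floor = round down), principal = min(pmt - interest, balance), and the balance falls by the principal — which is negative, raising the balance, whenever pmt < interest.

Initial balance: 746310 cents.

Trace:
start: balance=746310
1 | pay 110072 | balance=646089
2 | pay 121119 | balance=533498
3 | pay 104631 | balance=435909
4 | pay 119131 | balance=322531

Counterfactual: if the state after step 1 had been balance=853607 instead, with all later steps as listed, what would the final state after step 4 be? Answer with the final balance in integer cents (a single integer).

538376

state after step 1 := balance=853607
2 | pay 121119 | balance=743755
3 | pay 104631 | balance=648941
4 | pay 119131 | balance=538376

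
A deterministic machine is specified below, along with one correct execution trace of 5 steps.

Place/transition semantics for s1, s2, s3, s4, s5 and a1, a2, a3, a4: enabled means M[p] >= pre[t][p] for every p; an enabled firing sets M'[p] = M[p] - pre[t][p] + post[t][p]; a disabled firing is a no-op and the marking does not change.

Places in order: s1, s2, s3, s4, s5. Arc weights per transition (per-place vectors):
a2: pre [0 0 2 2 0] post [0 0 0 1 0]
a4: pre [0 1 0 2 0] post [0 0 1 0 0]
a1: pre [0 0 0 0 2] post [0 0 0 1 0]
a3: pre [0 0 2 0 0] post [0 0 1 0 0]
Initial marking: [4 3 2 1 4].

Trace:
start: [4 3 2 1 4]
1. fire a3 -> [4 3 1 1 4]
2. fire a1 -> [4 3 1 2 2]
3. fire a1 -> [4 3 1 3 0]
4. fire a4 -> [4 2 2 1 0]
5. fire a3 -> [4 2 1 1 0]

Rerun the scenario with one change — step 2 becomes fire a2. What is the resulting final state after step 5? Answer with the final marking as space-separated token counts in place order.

(re-executing from step 2 with the substitution; state before step 2: [4 3 1 1 4])
2. fire a2 -> [4 3 1 1 4]
3. fire a1 -> [4 3 1 2 2]
4. fire a4 -> [4 2 2 0 2]
5. fire a3 -> [4 2 1 0 2]

4 2 1 0 2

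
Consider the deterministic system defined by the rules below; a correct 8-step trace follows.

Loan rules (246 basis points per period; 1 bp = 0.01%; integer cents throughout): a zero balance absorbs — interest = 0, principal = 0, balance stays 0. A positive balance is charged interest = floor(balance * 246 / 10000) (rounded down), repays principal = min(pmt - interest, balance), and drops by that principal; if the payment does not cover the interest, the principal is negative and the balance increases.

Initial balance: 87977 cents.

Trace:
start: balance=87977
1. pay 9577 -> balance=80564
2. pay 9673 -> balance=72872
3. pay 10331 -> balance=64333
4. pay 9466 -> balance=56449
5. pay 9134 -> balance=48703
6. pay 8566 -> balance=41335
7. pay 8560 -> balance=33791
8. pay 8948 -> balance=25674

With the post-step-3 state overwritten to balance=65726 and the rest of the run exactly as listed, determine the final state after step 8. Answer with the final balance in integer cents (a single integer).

27247

state after step 3 := balance=65726
4. pay 9466 -> balance=57876
5. pay 9134 -> balance=50165
6. pay 8566 -> balance=42833
7. pay 8560 -> balance=35326
8. pay 8948 -> balance=27247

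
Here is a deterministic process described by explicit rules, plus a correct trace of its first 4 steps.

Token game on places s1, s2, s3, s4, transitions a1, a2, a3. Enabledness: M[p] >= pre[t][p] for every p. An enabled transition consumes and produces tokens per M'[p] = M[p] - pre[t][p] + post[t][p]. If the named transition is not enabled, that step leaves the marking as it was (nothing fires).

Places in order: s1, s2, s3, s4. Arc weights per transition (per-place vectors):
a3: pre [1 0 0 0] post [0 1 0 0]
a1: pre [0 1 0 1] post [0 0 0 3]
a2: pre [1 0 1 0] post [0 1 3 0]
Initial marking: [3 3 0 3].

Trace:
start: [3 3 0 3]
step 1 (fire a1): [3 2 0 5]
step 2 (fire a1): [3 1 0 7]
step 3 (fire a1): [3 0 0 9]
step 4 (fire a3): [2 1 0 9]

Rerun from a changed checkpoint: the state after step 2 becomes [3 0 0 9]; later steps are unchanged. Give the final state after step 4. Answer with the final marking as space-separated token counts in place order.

state after step 2 := [3 0 0 9]
step 3 (fire a1): [3 0 0 9]
step 4 (fire a3): [2 1 0 9]

2 1 0 9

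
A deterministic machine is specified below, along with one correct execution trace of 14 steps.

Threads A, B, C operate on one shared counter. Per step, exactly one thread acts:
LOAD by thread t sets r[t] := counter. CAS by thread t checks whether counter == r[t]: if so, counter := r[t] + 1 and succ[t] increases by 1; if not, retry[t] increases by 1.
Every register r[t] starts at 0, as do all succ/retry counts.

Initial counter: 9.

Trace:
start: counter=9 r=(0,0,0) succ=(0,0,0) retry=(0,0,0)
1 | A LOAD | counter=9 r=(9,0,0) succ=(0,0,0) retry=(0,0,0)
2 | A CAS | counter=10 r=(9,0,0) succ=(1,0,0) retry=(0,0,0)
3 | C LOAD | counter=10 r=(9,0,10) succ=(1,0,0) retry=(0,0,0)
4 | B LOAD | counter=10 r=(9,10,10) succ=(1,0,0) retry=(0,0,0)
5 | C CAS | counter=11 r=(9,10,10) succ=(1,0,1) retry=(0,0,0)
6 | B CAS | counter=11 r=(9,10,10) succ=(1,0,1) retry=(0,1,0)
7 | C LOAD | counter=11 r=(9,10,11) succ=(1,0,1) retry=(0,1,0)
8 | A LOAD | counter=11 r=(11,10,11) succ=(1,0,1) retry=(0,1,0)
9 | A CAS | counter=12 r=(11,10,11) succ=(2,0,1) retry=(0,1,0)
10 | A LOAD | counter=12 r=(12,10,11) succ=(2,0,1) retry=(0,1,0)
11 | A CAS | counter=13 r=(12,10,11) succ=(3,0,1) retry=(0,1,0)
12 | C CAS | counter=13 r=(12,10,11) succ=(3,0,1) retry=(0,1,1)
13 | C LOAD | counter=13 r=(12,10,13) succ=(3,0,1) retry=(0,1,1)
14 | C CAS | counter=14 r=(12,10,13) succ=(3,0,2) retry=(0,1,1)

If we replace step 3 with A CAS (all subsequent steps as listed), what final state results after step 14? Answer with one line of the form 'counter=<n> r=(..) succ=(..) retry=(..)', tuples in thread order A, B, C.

(re-executing from step 3 with the substitution; state before step 3: counter=10 r=(9,0,0) succ=(1,0,0) retry=(0,0,0))
3 | A CAS | counter=10 r=(9,0,0) succ=(1,0,0) retry=(1,0,0)
4 | B LOAD | counter=10 r=(9,10,0) succ=(1,0,0) retry=(1,0,0)
5 | C CAS | counter=10 r=(9,10,0) succ=(1,0,0) retry=(1,0,1)
6 | B CAS | counter=11 r=(9,10,0) succ=(1,1,0) retry=(1,0,1)
7 | C LOAD | counter=11 r=(9,10,11) succ=(1,1,0) retry=(1,0,1)
8 | A LOAD | counter=11 r=(11,10,11) succ=(1,1,0) retry=(1,0,1)
9 | A CAS | counter=12 r=(11,10,11) succ=(2,1,0) retry=(1,0,1)
10 | A LOAD | counter=12 r=(12,10,11) succ=(2,1,0) retry=(1,0,1)
11 | A CAS | counter=13 r=(12,10,11) succ=(3,1,0) retry=(1,0,1)
12 | C CAS | counter=13 r=(12,10,11) succ=(3,1,0) retry=(1,0,2)
13 | C LOAD | counter=13 r=(12,10,13) succ=(3,1,0) retry=(1,0,2)
14 | C CAS | counter=14 r=(12,10,13) succ=(3,1,1) retry=(1,0,2)

counter=14 r=(12,10,13) succ=(3,1,1) retry=(1,0,2)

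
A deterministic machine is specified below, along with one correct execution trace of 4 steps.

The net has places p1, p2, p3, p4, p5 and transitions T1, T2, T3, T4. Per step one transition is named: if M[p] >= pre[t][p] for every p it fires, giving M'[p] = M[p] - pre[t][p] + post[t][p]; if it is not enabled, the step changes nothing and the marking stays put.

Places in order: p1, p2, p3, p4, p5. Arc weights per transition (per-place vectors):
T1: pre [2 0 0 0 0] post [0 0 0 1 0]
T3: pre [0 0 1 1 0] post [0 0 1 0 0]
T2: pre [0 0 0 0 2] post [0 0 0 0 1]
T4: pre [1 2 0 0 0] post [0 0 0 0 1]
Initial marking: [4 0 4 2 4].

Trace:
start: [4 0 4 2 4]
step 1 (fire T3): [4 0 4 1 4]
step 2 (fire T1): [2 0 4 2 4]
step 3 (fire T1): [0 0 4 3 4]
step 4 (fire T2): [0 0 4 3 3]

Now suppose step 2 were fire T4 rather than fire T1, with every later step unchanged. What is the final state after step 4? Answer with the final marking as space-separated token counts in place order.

2 0 4 2 3

(re-executing from step 2 with the substitution; state before step 2: [4 0 4 1 4])
step 2 (fire T4): [4 0 4 1 4]
step 3 (fire T1): [2 0 4 2 4]
step 4 (fire T2): [2 0 4 2 3]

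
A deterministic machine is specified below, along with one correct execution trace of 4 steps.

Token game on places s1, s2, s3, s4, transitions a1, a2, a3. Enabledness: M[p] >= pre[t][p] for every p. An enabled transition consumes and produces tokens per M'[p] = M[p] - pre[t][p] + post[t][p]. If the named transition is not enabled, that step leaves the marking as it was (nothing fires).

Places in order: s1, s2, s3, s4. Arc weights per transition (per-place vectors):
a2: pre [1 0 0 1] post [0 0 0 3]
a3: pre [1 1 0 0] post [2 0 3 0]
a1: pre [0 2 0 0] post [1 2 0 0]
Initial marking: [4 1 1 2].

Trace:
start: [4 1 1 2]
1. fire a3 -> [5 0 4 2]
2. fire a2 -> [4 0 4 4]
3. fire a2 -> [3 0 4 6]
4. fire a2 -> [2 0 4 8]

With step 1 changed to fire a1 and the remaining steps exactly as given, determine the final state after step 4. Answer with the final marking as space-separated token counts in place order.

(re-executing from step 1 with the substitution; state before step 1: [4 1 1 2])
1. fire a1 -> [4 1 1 2]
2. fire a2 -> [3 1 1 4]
3. fire a2 -> [2 1 1 6]
4. fire a2 -> [1 1 1 8]

1 1 1 8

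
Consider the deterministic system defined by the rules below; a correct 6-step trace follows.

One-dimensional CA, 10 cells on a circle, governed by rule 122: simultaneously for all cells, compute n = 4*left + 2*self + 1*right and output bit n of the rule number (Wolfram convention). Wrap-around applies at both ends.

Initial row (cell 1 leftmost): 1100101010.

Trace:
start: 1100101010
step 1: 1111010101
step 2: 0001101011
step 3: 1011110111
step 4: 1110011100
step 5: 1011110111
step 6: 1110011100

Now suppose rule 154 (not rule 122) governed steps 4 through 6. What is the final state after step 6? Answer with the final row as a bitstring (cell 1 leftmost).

(re-executing steps 4..6 under rule 154; state before step 4: 1011110111)
step 4: 0011100111
step 5: 1111011110
step 6: 1110011100

1110011100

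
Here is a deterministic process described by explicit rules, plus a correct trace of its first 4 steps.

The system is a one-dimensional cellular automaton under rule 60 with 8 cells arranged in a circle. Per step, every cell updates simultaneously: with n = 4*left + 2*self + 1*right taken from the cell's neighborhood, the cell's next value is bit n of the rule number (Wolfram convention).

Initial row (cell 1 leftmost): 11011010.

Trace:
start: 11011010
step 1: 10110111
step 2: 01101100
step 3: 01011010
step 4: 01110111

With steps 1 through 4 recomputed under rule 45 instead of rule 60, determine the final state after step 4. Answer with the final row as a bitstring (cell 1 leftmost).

11110001

(re-executing steps 1..4 under rule 45; state before step 1: 11011010)
step 1: 10110111
step 2: 01101100
step 3: 01011001
step 4: 11110001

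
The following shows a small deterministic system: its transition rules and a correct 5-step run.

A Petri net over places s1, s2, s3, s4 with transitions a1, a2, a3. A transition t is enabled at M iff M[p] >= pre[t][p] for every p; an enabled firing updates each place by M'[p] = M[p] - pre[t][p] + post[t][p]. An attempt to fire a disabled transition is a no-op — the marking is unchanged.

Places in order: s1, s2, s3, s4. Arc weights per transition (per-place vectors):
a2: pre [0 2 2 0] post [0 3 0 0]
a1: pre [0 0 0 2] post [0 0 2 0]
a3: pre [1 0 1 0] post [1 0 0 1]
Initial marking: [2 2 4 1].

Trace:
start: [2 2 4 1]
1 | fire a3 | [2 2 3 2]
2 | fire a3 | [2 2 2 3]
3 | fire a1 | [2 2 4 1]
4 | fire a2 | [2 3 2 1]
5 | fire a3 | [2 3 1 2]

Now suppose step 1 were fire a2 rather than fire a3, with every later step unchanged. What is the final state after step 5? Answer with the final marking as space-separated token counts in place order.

2 4 0 1

(re-executing from step 1 with the substitution; state before step 1: [2 2 4 1])
1 | fire a2 | [2 3 2 1]
2 | fire a3 | [2 3 1 2]
3 | fire a1 | [2 3 3 0]
4 | fire a2 | [2 4 1 0]
5 | fire a3 | [2 4 0 1]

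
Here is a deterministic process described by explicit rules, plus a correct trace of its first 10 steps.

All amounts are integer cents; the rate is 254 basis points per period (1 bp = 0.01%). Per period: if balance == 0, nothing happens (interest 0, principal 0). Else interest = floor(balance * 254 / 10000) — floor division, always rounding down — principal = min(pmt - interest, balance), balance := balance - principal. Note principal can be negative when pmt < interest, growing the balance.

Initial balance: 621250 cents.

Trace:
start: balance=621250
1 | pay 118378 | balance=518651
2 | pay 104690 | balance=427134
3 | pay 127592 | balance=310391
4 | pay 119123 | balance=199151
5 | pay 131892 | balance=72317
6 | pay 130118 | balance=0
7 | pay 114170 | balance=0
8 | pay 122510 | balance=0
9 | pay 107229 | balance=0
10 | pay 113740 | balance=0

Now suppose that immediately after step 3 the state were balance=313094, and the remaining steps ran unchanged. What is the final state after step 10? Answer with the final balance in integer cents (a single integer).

0

state after step 3 := balance=313094
4 | pay 119123 | balance=201923
5 | pay 131892 | balance=75159
6 | pay 130118 | balance=0
7 | pay 114170 | balance=0
8 | pay 122510 | balance=0
9 | pay 107229 | balance=0
10 | pay 113740 | balance=0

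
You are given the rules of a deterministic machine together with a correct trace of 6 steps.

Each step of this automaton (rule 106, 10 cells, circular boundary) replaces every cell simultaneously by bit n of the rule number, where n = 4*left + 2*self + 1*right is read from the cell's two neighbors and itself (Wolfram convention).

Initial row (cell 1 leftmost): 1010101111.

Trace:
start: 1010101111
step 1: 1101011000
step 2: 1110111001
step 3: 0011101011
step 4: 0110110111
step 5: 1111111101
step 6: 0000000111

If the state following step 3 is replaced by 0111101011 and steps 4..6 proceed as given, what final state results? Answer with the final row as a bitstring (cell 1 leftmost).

1011000100

state after step 3 := 0111101011
step 4: 1100110111
step 5: 0101111100
step 6: 1011000100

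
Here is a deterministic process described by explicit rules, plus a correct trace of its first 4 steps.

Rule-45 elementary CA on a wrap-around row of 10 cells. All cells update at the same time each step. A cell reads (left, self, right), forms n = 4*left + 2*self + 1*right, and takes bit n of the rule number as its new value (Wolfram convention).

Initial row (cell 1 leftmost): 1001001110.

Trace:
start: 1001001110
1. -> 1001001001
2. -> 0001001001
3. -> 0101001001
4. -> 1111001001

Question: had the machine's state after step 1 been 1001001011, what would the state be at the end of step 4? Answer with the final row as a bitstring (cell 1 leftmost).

1011001010

state after step 1 := 1001001011
2. -> 0001001110
3. -> 1101001000
4. -> 1011001010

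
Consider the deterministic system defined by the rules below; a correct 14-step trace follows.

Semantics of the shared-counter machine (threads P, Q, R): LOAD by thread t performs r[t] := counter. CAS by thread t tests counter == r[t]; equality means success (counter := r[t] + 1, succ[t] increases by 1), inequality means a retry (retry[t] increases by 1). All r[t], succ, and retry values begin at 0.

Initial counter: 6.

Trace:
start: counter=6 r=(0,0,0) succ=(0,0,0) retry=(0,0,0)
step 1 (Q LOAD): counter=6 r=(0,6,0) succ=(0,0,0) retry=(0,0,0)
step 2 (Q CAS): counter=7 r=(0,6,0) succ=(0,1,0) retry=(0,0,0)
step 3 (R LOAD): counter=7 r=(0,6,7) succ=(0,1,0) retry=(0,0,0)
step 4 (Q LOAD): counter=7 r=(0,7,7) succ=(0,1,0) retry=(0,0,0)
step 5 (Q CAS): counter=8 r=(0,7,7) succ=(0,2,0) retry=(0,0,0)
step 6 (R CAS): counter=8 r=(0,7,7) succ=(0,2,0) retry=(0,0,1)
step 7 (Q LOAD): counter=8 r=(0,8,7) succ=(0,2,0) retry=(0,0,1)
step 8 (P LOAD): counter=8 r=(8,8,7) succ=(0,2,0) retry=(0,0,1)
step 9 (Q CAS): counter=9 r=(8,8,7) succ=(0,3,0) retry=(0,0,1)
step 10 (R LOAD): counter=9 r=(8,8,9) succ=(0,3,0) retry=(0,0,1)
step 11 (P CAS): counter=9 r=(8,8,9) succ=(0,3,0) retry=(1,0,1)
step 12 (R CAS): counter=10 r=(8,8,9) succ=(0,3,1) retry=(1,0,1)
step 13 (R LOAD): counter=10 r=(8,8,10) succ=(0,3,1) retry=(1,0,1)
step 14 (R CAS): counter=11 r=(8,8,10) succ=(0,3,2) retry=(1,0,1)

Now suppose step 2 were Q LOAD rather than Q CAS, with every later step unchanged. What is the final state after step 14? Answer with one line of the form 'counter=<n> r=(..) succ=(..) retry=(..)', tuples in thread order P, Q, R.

(re-executing from step 2 with the substitution; state before step 2: counter=6 r=(0,6,0) succ=(0,0,0) retry=(0,0,0))
step 2 (Q LOAD): counter=6 r=(0,6,0) succ=(0,0,0) retry=(0,0,0)
step 3 (R LOAD): counter=6 r=(0,6,6) succ=(0,0,0) retry=(0,0,0)
step 4 (Q LOAD): counter=6 r=(0,6,6) succ=(0,0,0) retry=(0,0,0)
step 5 (Q CAS): counter=7 r=(0,6,6) succ=(0,1,0) retry=(0,0,0)
step 6 (R CAS): counter=7 r=(0,6,6) succ=(0,1,0) retry=(0,0,1)
step 7 (Q LOAD): counter=7 r=(0,7,6) succ=(0,1,0) retry=(0,0,1)
step 8 (P LOAD): counter=7 r=(7,7,6) succ=(0,1,0) retry=(0,0,1)
step 9 (Q CAS): counter=8 r=(7,7,6) succ=(0,2,0) retry=(0,0,1)
step 10 (R LOAD): counter=8 r=(7,7,8) succ=(0,2,0) retry=(0,0,1)
step 11 (P CAS): counter=8 r=(7,7,8) succ=(0,2,0) retry=(1,0,1)
step 12 (R CAS): counter=9 r=(7,7,8) succ=(0,2,1) retry=(1,0,1)
step 13 (R LOAD): counter=9 r=(7,7,9) succ=(0,2,1) retry=(1,0,1)
step 14 (R CAS): counter=10 r=(7,7,9) succ=(0,2,2) retry=(1,0,1)

counter=10 r=(7,7,9) succ=(0,2,2) retry=(1,0,1)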